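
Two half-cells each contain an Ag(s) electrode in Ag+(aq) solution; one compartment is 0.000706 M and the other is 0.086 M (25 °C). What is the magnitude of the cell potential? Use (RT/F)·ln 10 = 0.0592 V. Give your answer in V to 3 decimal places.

For a concentration cell E°cell = 0, since both electrodes use the same couple.
The compartment with the higher Ag+(aq) concentration (0.086 M) acts as the cathode; ions are reduced there and produced at the dilute (0.000706 M) anode.
With n = 1, Ecell = −(0.0592/1)·log([dilute]/[conc]) = −(0.0592/1)·log(0.000706/0.086) = +0.123 V.

0.123 V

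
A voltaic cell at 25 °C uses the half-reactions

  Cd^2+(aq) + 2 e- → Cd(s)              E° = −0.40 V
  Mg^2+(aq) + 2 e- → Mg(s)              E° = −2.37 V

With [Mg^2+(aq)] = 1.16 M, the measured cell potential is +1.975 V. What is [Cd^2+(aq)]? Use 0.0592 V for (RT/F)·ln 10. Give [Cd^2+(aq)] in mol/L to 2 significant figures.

1.7 M

Cd²⁺/Cd is the cathode (higher E°); E°cell = −0.40 − (−2.37) = +1.97 V with n = 2.
Since E = E° − (0.0592/n)·log Q, log Q = n(E° − E)/0.0592 = −0.169.
For Cd^2+(aq) + Mg(s) → Cd(s) + Mg^2+(aq), the reaction quotient is Q = [Mg^2+(aq)] / [Cd^2+(aq)].
Solving for the unknown gives log [Cd^2+(aq)] = 0.233, so [Cd^2+(aq)] ≈ 1.7 M.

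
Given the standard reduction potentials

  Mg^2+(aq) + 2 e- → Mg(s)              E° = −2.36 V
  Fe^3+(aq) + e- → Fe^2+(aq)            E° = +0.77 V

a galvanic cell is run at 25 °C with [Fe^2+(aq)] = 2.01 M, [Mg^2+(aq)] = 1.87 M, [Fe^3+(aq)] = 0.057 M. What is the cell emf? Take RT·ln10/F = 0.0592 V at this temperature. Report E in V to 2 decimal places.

+3.03 V

Since E°(Fe³⁺/Fe²⁺) > E°(Mg²⁺/Mg), Fe³⁺/Fe²⁺ serves as the cathode.
The standard potential is +0.77 − (−2.36) = +3.13 V and the balanced reaction transfers n = 2 electrons.
Balancing gives 2 Fe^3+(aq) + Mg(s) → 2 Fe^2+(aq) + Mg^2+(aq); hence Q = ([Fe^2+(aq)]^2·[Mg^2+(aq)]) / [Fe^3+(aq)]^2 = 2.33×10^3 (log Q = 3.366).
E = E° − (0.0592/n)·log Q = +3.13 − (0.0592/2)(3.366) = +3.03 V.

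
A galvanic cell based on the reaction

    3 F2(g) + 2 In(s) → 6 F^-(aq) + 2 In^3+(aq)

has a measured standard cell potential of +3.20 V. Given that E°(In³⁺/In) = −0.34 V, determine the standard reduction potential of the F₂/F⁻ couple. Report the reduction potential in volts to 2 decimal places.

In the reaction as written the F₂/F⁻ couple is reduced (cathode) and In³⁺/In is oxidized (anode), so E°cell = E°(F₂/F⁻) − E°(In³⁺/In).
E°(F₂/F⁻) = E°cell + E°(anode) = +3.20 + (−0.34) = +2.86 V.

+2.86 V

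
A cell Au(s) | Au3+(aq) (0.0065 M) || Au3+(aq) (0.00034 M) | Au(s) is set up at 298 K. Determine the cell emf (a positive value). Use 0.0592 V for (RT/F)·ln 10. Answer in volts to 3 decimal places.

For a concentration cell E°cell = 0, since both electrodes use the same couple.
The compartment with the higher Au3+(aq) concentration (0.0065 M) acts as the cathode; ions are reduced there and produced at the dilute (0.00034 M) anode.
With n = 3, Ecell = −(0.0592/3)·log([dilute]/[conc]) = −(0.0592/3)·log(0.00034/0.0065) = +0.025 V.

0.025 V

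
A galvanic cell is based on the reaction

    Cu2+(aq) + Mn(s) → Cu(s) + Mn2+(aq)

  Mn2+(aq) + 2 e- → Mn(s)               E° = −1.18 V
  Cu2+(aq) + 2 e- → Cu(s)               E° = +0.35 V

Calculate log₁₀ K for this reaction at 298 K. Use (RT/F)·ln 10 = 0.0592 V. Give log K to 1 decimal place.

log K = 51.7

The Cu²⁺/Cu couple is reduced (cathode); E°cell = +0.35 − (−1.18) = +1.53 V with n = 2.
At equilibrium E = 0, so log K = nE°cell / 0.0592 = (2)(+1.53) / 0.0592 = 51.7.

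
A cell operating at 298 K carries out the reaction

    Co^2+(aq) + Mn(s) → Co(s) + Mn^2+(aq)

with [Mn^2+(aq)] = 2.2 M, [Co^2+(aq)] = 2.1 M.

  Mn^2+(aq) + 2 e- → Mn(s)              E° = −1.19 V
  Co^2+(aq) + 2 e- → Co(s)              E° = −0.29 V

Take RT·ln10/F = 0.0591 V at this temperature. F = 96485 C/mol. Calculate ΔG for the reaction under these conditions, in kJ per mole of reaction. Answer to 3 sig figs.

With Co²⁺/Co reduced at the cathode, E°cell = −0.29 − (−1.19) = +0.90 V and n = 2.
The reaction quotient is [Mn^2+(aq)] / [Co^2+(aq)] = 1.05; by Nernst, E = +0.90 − (0.0591/2)(0.020) = +0.8994 V.
ΔG = −nFE = −(2)(96485)(+0.8994) J/mol = −174 kJ/mol.

−174 kJ/mol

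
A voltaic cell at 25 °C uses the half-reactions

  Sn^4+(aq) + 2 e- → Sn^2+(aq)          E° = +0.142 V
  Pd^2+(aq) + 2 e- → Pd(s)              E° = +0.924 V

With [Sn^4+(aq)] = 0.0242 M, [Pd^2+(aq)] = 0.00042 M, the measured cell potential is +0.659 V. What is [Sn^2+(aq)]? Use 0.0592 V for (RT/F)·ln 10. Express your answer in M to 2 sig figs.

The Pd²⁺/Pd couple has the larger reduction potential, so it is the cathode: E°cell = +0.924 − (+0.142) = +0.782 V and n = 2.
Rearranging E = E° − (0.0592/n)·log Q gives log Q = 2(+0.782 − (+0.659))/0.0592 = 4.155.
For Pd^2+(aq) + Sn^2+(aq) → Pd(s) + Sn^4+(aq), the reaction quotient is Q = [Sn^4+(aq)] / ([Pd^2+(aq)]·[Sn^2+(aq)]).
Isolating [Sn^2+(aq)] in Q = 10^{4.155} yields log [Sn^2+(aq)] = −2.394, i.e. 0.0040 M.

0.0040 M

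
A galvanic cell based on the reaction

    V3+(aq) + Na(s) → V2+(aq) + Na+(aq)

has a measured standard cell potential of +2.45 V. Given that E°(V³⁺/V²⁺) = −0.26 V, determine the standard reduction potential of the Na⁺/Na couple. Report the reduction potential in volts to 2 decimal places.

−2.71 V

In the reaction as written the V³⁺/V²⁺ couple is reduced (cathode) and Na⁺/Na is oxidized (anode), so E°cell = E°(V³⁺/V²⁺) − E°(Na⁺/Na).
E°(Na⁺/Na) = E°(cathode) − E°cell = −0.26 − (+2.45) = −2.71 V.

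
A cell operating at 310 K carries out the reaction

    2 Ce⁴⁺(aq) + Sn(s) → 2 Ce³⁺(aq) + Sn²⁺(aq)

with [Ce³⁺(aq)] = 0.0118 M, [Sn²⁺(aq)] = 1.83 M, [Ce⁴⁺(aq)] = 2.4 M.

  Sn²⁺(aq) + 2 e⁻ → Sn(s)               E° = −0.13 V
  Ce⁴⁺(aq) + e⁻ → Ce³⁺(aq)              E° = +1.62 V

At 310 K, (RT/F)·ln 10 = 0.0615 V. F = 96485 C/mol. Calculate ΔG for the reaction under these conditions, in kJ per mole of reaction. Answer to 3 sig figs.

E°cell = +1.62 − (−0.13) = +1.75 V; the balanced reaction transfers n = 2 electrons.
The reaction quotient is ([Ce³⁺(aq)]^2·[Sn²⁺(aq)]) / [Ce⁴⁺(aq)]^2 = 4.42×10^−5; by Nernst, E = +1.75 − (0.0615/2)(−4.354) = +1.8839 V.
Finally ΔG = −nFE = −(2)(96485 C/mol)(+1.8839 V) = −364 kJ/mol.

−364 kJ/mol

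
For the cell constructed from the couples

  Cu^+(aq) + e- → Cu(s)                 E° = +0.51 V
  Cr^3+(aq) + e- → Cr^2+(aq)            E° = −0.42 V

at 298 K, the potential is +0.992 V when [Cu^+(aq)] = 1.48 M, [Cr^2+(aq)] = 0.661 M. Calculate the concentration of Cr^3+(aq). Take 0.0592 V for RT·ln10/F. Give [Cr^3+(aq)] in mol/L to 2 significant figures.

0.088 M

Cu⁺/Cu is the cathode (higher E°); E°cell = +0.51 − (−0.42) = +0.93 V with n = 1.
Since E = E° − (0.0592/n)·log Q, log Q = n(E° − E)/0.0592 = −1.047.
Balancing electrons gives Cu^+(aq) + Cr^2+(aq) → Cu(s) + Cr^3+(aq); thus Q = [Cr^3+(aq)] / ([Cu^+(aq)]·[Cr^2+(aq)]).
Substituting the known concentrations and solving, log [Cr^3+(aq)] = −1.057 and [Cr^3+(aq)] = 0.088 M.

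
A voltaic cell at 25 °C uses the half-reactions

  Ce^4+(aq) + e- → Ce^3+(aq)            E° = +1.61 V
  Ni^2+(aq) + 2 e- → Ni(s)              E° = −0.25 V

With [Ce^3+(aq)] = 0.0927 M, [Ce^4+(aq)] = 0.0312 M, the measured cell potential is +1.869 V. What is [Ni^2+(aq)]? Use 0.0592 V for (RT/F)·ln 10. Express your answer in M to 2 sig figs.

0.056 M

Ce⁴⁺/Ce³⁺ is the cathode (higher E°); E°cell = +1.61 − (−0.25) = +1.86 V with n = 2.
Rearranging E = E° − (0.0592/n)·log Q gives log Q = 2(+1.86 − (+1.869))/0.0592 = −0.304.
Balancing electrons gives 2 Ce^4+(aq) + Ni(s) → 2 Ce^3+(aq) + Ni^2+(aq); thus Q = ([Ce^3+(aq)]^2·[Ni^2+(aq)]) / [Ce^4+(aq)]^2.
Solving for the unknown gives log [Ni^2+(aq)] = −1.250, so [Ni^2+(aq)] ≈ 0.056 M.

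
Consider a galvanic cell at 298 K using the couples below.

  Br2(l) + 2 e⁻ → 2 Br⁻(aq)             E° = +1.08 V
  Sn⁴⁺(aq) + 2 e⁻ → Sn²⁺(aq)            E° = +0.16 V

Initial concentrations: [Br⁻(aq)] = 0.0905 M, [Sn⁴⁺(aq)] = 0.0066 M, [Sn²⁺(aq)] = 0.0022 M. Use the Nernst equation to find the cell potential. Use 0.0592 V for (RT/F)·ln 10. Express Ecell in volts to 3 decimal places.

The Br₂/Br⁻ couple has the more positive E°, so it is the cathode; Sn⁴⁺/Sn²⁺ is the anode.
The standard potential is +1.08 − (+0.16) = +0.92 V and the balanced reaction transfers n = 2 electrons.
The balanced reaction is Br2(l) + Sn²⁺(aq) → 2 Br⁻(aq) + Sn⁴⁺(aq), so Q = ([Br⁻(aq)]^2·[Sn⁴⁺(aq)]) / [Sn²⁺(aq)] = 0.0246 and log Q = −1.610.
By the Nernst equation, E = +0.92 − (0.0592/2)·(−1.610) = +0.968 V.

+0.968 V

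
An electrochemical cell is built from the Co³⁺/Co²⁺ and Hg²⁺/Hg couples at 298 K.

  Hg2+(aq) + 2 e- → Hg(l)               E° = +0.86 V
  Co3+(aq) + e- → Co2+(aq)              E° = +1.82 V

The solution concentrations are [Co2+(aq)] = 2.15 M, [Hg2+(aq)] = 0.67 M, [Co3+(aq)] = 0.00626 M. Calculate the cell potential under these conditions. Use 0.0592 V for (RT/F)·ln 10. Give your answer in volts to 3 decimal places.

Co³⁺/Co²⁺ is reduced (cathode, E° = +1.82 V) and Hg²⁺/Hg is oxidized (anode).
The standard potential is +1.82 − (+0.86) = +0.96 V and the balanced reaction transfers n = 2 electrons.
Balancing gives 2 Co3+(aq) + Hg(l) → 2 Co2+(aq) + Hg2+(aq); hence Q = ([Co2+(aq)]^2·[Hg2+(aq)]) / [Co3+(aq)]^2 = 7.9×10^4 (log Q = 4.898).
By the Nernst equation, E = +0.96 − (0.0592/2)·(4.898) = +0.815 V.

+0.815 V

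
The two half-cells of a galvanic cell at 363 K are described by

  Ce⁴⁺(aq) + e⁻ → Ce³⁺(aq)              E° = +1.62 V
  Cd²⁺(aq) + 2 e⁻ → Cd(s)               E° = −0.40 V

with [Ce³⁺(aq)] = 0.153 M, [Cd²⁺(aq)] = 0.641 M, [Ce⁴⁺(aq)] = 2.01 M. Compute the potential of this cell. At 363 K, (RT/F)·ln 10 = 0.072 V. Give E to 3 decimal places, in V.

+2.107 V

The Ce⁴⁺/Ce³⁺ couple has the more positive E°, so it is the cathode; Cd²⁺/Cd is the anode.
E°cell = E°cat − E°an = +1.62 − (−0.40) = +2.02 V; n = 2.
The balanced reaction is 2 Ce⁴⁺(aq) + Cd(s) → 2 Ce³⁺(aq) + Cd²⁺(aq), so Q = ([Ce³⁺(aq)]^2·[Cd²⁺(aq)]) / [Ce⁴⁺(aq)]^2 = 0.00371 and log Q = −2.430.
Applying E = E° − (RT ln10/nF)·log Q gives +2.02 − (0.072/2)(−2.430) = +2.107 V.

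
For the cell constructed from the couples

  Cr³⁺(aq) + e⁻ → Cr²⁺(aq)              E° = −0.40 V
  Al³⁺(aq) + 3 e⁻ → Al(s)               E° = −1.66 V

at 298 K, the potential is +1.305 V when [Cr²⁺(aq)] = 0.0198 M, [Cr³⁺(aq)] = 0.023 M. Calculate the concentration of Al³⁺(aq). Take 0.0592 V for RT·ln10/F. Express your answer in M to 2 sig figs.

The Cr³⁺/Cr²⁺ couple has the larger reduction potential, so it is the cathode: E°cell = −0.40 − (−1.66) = +1.26 V and n = 3.
Since E = E° − (0.0592/n)·log Q, log Q = n(E° − E)/0.0592 = −2.280.
For 3 Cr³⁺(aq) + Al(s) → 3 Cr²⁺(aq) + Al³⁺(aq), the reaction quotient is Q = ([Cr²⁺(aq)]^3·[Al³⁺(aq)]) / [Cr³⁺(aq)]^3.
Substituting the known concentrations and solving, log [Al³⁺(aq)] = −2.085 and [Al³⁺(aq)] = 0.0082 M.

0.0082 M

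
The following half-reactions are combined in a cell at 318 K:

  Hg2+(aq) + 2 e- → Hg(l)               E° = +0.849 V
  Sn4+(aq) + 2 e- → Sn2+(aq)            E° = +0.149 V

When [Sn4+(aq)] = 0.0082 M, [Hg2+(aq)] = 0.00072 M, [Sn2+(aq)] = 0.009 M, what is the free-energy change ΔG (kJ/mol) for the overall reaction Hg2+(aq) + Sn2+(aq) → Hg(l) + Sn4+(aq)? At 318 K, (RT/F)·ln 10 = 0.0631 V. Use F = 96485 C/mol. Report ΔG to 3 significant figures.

−116 kJ/mol

The standard cell potential is +0.849 − (+0.149) = +0.700 V, with n = 2 electrons in the balanced equation.
The reaction quotient is [Sn4+(aq)] / ([Hg2+(aq)]·[Sn2+(aq)]) = 1.27×10^3; by Nernst, E = +0.700 − (0.0631/2)(3.102) = +0.6021 V.
Finally ΔG = −nFE = −(2)(96485 C/mol)(+0.6021 V) = −116 kJ/mol.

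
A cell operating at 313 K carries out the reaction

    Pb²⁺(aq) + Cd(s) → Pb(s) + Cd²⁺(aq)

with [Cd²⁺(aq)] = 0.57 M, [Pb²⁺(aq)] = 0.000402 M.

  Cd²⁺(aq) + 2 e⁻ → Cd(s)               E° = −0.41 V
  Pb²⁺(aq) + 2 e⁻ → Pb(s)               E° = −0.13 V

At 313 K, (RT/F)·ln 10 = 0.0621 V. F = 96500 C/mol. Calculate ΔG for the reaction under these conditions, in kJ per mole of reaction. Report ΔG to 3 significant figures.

−35.1 kJ/mol

With Pb²⁺/Pb reduced at the cathode, E°cell = −0.13 − (−0.41) = +0.28 V and n = 2.
The reaction quotient is [Cd²⁺(aq)] / [Pb²⁺(aq)] = 1.42×10^3; by Nernst, E = +0.28 − (0.0621/2)(3.152) = +0.1821 V.
Then ΔG = −nFE = −2 × 96500 × +0.1821 J/mol = −35.1 kJ/mol.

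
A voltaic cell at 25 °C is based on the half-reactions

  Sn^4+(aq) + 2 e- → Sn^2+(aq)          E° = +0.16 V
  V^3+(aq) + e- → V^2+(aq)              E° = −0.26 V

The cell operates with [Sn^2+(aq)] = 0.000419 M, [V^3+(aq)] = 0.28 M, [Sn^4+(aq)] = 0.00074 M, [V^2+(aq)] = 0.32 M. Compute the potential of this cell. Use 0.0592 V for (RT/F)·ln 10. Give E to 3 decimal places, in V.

The Sn⁴⁺/Sn²⁺ couple has the more positive E°, so it is the cathode; V³⁺/V²⁺ is the anode.
The standard potential is +0.16 − (−0.26) = +0.42 V and the balanced reaction transfers n = 2 electrons.
The balanced reaction is Sn^4+(aq) + 2 V^2+(aq) → Sn^2+(aq) + 2 V^3+(aq), so Q = ([Sn^2+(aq)]·[V^3+(aq)]^2) / ([Sn^4+(aq)]·[V^2+(aq)]^2) = 0.434 and log Q = −0.363.
Applying E = E° − (RT ln10/nF)·log Q gives +0.42 − (0.0592/2)(−0.363) = +0.431 V.

+0.431 V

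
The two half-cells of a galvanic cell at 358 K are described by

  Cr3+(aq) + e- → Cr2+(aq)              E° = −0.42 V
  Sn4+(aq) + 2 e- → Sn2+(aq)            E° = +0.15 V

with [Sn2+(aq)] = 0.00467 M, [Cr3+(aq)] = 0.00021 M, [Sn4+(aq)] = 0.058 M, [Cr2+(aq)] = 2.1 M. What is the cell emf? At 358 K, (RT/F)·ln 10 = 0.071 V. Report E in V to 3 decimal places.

+0.893 V

Sn⁴⁺/Sn²⁺ is reduced (cathode, E° = +0.15 V) and Cr³⁺/Cr²⁺ is oxidized (anode).
The standard potential is +0.15 − (−0.42) = +0.57 V and the balanced reaction transfers n = 2 electrons.
Balancing gives Sn4+(aq) + 2 Cr2+(aq) → Sn2+(aq) + 2 Cr3+(aq); hence Q = ([Sn2+(aq)]·[Cr3+(aq)]^2) / ([Sn4+(aq)]·[Cr2+(aq)]^2) = 8.05×10^−10 (log Q = −9.094).
E = E° − (0.071/n)·log Q = +0.57 − (0.071/2)(−9.094) = +0.893 V.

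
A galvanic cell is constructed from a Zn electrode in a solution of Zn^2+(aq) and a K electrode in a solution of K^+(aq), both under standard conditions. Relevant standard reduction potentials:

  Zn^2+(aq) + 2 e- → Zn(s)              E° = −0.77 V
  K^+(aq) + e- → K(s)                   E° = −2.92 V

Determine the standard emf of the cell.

+2.15 V

Of the two couples in this cell, the one with the more positive reduction potential is reduced at the cathode: here that is Zn²⁺/Zn (−0.77 V); K⁺/K (−2.92 V) is the anode.
E°cell = E°(cathode) − E°(anode) = −0.77 − (−2.92) = +2.15 V.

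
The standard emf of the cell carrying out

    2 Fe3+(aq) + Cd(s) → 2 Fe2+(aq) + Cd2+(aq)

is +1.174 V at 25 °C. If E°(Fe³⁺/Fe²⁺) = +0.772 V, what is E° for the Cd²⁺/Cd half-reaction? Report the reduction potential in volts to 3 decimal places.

In the reaction as written the Fe³⁺/Fe²⁺ couple is reduced (cathode) and Cd²⁺/Cd is oxidized (anode), so E°cell = E°(Fe³⁺/Fe²⁺) − E°(Cd²⁺/Cd).
E°(Cd²⁺/Cd) = E°(cathode) − E°cell = +0.772 − (+1.174) = −0.402 V.

−0.402 V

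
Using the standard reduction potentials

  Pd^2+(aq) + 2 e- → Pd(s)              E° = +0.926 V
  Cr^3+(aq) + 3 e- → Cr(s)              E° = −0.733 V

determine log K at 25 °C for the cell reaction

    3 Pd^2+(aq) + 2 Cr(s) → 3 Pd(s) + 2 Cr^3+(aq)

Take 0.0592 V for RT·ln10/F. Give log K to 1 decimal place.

log K = 168.1

The Pd²⁺/Pd couple is reduced (cathode); E°cell = +0.926 − (−0.733) = +1.659 V with n = 6.
At equilibrium E = 0, so log K = nE°cell / 0.0592 = (6)(+1.659) / 0.0592 = 168.1.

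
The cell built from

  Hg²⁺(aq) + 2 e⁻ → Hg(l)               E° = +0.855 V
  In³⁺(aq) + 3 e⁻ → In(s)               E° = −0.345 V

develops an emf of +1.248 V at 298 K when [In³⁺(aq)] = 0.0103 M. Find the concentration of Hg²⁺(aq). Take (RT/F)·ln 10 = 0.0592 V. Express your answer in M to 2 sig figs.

2.0 M

The Hg²⁺/Hg couple has the larger reduction potential, so it is the cathode: E°cell = +0.855 − (−0.345) = +1.200 V and n = 6.
Since E = E° − (0.0592/n)·log Q, log Q = n(E° − E)/0.0592 = −4.865.
Balancing electrons gives 3 Hg²⁺(aq) + 2 In(s) → 3 Hg(l) + 2 In³⁺(aq); thus Q = [In³⁺(aq)]^2 / [Hg²⁺(aq)]^3.
Substituting the known concentrations and solving, log [Hg²⁺(aq)] = 0.297 and [Hg²⁺(aq)] = 2.0 M.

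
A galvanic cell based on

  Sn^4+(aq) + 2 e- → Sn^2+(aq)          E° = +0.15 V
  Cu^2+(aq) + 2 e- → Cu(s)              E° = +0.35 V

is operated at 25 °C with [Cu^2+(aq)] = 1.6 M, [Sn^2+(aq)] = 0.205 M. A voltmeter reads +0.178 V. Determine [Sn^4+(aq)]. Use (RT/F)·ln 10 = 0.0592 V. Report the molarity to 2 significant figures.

Cu²⁺/Cu is the cathode (higher E°); E°cell = +0.35 − (+0.15) = +0.20 V with n = 2.
From the Nernst equation, log Q = n(E° − E)/0.0592 = 2·(+0.20 − (+0.178))/0.0592 = 0.743.
Balancing electrons gives Cu^2+(aq) + Sn^2+(aq) → Cu(s) + Sn^4+(aq); thus Q = [Sn^4+(aq)] / ([Cu^2+(aq)]·[Sn^2+(aq)]).
Substituting the known concentrations and solving, log [Sn^4+(aq)] = 0.259 and [Sn^4+(aq)] = 1.8 M.

1.8 M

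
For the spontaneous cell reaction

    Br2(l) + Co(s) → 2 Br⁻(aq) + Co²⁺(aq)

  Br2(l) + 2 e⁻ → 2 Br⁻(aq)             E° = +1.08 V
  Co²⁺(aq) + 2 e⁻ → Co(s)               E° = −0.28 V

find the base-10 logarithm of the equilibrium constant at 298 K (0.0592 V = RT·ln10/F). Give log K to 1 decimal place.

The Br₂/Br⁻ couple is reduced (cathode); E°cell = +1.08 − (−0.28) = +1.36 V with n = 2.
At equilibrium E = 0, so log K = nE°cell / 0.0592 = (2)(+1.36) / 0.0592 = 45.9.

log K = 45.9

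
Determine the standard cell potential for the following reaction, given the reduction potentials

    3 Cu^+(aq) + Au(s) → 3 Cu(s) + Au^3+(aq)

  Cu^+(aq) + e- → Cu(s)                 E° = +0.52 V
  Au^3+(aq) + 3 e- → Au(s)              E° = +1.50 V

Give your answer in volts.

Cu^+(aq) gains electrons, so the Cu⁺/Cu couple is the cathode; the Au³⁺/Au couple is the anode.
E°cell = E°(cathode) − E°(anode) = +0.52 − (+1.50) = −0.98 V.

−0.98 V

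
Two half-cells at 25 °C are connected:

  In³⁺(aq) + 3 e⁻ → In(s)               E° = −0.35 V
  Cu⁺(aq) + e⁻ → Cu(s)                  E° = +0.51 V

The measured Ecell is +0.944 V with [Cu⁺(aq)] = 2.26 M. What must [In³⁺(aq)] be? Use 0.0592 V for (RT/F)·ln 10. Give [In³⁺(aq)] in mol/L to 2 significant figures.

0.00064 M

The Cu⁺/Cu couple has the larger reduction potential, so it is the cathode: E°cell = +0.51 − (−0.35) = +0.86 V and n = 3.
Since E = E° − (0.0592/n)·log Q, log Q = n(E° − E)/0.0592 = −4.257.
For 3 Cu⁺(aq) + In(s) → 3 Cu(s) + In³⁺(aq), the reaction quotient is Q = [In³⁺(aq)] / [Cu⁺(aq)]^3.
Isolating [In³⁺(aq)] in Q = 10^{−4.257} yields log [In³⁺(aq)] = −3.195, i.e. 0.00064 M.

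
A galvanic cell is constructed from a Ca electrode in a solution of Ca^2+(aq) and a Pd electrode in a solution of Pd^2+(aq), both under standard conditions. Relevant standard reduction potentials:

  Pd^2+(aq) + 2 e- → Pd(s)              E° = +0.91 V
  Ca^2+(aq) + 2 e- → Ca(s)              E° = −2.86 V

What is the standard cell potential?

The Pd²⁺/Pd couple has the higher E°, so Pd ion is reduced (cathode) and Ca is oxidized (anode).
E°cell = E°(cathode) − E°(anode) = +0.91 − (−2.86) = +3.77 V.

+3.77 V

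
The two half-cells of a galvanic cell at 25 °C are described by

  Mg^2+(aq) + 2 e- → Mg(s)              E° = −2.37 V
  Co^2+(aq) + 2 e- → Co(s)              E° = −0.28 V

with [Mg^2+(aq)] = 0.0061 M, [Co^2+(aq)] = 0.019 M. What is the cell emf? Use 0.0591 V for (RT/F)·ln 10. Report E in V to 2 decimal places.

+2.10 V

Co²⁺/Co is reduced (cathode, E° = −0.28 V) and Mg²⁺/Mg is oxidized (anode).
E°cell = E°cat − E°an = −0.28 − (−2.37) = +2.09 V; n = 2.
For the overall reaction Co^2+(aq) + Mg(s) → Co(s) + Mg^2+(aq), Q = [Mg^2+(aq)] / [Co^2+(aq)] = 0.321, giving log Q = −0.493.
By the Nernst equation, E = +2.09 − (0.0591/2)·(−0.493) = +2.10 V.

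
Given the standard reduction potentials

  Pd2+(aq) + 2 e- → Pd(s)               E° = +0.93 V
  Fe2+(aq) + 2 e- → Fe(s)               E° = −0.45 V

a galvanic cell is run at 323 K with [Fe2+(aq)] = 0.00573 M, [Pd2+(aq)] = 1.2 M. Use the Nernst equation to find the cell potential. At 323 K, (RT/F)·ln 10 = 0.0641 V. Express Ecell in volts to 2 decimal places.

+1.45 V

Since E°(Pd²⁺/Pd) > E°(Fe²⁺/Fe), Pd²⁺/Pd serves as the cathode.
The standard potential is +0.93 − (−0.45) = +1.38 V and the balanced reaction transfers n = 2 electrons.
Balancing gives Pd2+(aq) + Fe(s) → Pd(s) + Fe2+(aq); hence Q = [Fe2+(aq)] / [Pd2+(aq)] = 0.00477 (log Q = −2.321).
E = E° − (0.0641/n)·log Q = +1.38 − (0.0641/2)(−2.321) = +1.45 V.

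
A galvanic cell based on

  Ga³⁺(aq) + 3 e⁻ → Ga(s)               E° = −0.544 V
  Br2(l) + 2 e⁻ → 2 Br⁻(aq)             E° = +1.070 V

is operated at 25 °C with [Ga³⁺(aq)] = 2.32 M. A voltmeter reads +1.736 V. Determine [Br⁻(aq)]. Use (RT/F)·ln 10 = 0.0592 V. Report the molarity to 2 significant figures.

The Br₂/Br⁻ couple has the larger reduction potential, so it is the cathode: E°cell = +1.070 − (−0.544) = +1.614 V and n = 6.
Rearranging E = E° − (0.0592/n)·log Q gives log Q = 6(+1.614 − (+1.736))/0.0592 = −12.365.
Balancing electrons gives 3 Br2(l) + 2 Ga(s) → 6 Br⁻(aq) + 2 Ga³⁺(aq); thus Q = [Br⁻(aq)]^6·[Ga³⁺(aq)]^2.
Solving for the unknown gives log [Br⁻(aq)] = −2.183, so [Br⁻(aq)] ≈ 0.0066 M.

0.0066 M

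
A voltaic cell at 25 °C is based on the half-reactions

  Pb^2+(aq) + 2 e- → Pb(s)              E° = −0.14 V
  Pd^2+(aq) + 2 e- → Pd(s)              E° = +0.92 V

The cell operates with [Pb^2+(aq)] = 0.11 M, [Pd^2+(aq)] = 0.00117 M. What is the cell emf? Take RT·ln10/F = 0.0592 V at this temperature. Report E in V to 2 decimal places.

+1.00 V

The Pd²⁺/Pd couple has the more positive E°, so it is the cathode; Pb²⁺/Pb is the anode.
E°cell = +0.92 − (−0.14) = +1.06 V, with n = 2 electrons transferred.
The balanced reaction is Pd^2+(aq) + Pb(s) → Pd(s) + Pb^2+(aq), so Q = [Pb^2+(aq)] / [Pd^2+(aq)] = 94 and log Q = 1.973.
Applying E = E° − (RT ln10/nF)·log Q gives +1.06 − (0.0592/2)(1.973) = +1.00 V.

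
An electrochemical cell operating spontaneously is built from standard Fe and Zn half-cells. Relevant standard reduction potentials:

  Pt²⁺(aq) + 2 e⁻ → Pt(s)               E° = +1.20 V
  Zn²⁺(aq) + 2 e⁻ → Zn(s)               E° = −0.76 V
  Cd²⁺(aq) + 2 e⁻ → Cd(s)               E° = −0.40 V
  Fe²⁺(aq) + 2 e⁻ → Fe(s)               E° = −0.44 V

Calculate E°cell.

The Fe²⁺/Fe couple has the higher E°, so Fe ion is reduced (cathode) and Zn is oxidized (anode).
E°cell = E°(cathode) − E°(anode) = −0.44 − (−0.76) = +0.32 V.

+0.32 V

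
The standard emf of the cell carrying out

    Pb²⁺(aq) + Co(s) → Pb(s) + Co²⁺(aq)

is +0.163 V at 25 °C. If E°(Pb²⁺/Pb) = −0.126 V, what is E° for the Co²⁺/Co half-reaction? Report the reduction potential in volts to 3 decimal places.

−0.289 V

In the reaction as written the Pb²⁺/Pb couple is reduced (cathode) and Co²⁺/Co is oxidized (anode), so E°cell = E°(Pb²⁺/Pb) − E°(Co²⁺/Co).
E°(Co²⁺/Co) = E°(cathode) − E°cell = −0.126 − (+0.163) = −0.289 V.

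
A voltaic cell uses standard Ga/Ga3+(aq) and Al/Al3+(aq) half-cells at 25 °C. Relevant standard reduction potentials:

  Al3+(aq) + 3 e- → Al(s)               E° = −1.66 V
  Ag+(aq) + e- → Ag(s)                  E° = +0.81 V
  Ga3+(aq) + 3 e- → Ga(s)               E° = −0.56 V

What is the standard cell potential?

The Ga³⁺/Ga couple has the higher E°, so Ga ion is reduced (cathode) and Al is oxidized (anode).
E°cell = E°(cathode) − E°(anode) = −0.56 − (−1.66) = +1.10 V.

+1.10 V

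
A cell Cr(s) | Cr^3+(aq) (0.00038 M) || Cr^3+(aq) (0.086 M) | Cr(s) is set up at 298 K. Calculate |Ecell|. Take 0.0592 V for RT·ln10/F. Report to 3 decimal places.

For a concentration cell E°cell = 0, since both electrodes use the same couple.
The compartment with the higher Cr^3+(aq) concentration (0.086 M) acts as the cathode; ions are reduced there and produced at the dilute (0.00038 M) anode.
With n = 3, Ecell = −(0.0592/3)·log([dilute]/[conc]) = −(0.0592/3)·log(0.00038/0.086) = +0.046 V.

0.046 V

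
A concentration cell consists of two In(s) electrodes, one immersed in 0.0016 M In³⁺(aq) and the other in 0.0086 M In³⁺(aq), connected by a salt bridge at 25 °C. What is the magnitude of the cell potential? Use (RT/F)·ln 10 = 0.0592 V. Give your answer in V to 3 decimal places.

0.014 V

For a concentration cell E°cell = 0, since both electrodes use the same couple.
The compartment with the higher In³⁺(aq) concentration (0.0086 M) acts as the cathode; ions are reduced there and produced at the dilute (0.0016 M) anode.
With n = 3, Ecell = −(0.0592/3)·log([dilute]/[conc]) = −(0.0592/3)·log(0.0016/0.0086) = +0.014 V.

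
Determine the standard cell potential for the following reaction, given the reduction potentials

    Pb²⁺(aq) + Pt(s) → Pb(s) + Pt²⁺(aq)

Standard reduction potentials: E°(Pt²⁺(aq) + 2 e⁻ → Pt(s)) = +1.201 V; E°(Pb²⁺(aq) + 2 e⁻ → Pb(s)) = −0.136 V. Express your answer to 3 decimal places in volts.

In the reaction as written, Pb²⁺(aq) is reduced (cathode) and Pt²⁺(aq) is produced by oxidation at the anode.
E°cell = E°(cathode) − E°(anode) = −0.136 − (+1.201) = −1.337 V.
The negative E°cell means the reaction is non-spontaneous in the direction written.

−1.337 V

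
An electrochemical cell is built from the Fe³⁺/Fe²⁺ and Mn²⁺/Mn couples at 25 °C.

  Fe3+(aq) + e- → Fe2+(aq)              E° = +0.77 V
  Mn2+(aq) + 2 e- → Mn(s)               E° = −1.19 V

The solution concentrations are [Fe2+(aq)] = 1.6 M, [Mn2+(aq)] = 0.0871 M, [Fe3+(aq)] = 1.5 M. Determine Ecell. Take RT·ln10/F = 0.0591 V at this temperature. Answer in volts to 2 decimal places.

The Fe³⁺/Fe²⁺ couple has the more positive E°, so it is the cathode; Mn²⁺/Mn is the anode.
The standard potential is +0.77 − (−1.19) = +1.96 V and the balanced reaction transfers n = 2 electrons.
Balancing gives 2 Fe3+(aq) + Mn(s) → 2 Fe2+(aq) + Mn2+(aq); hence Q = ([Fe2+(aq)]^2·[Mn2+(aq)]) / [Fe3+(aq)]^2 = 0.0991 (log Q = −1.004).
E = E° − (0.0591/n)·log Q = +1.96 − (0.0591/2)(−1.004) = +1.99 V.

+1.99 V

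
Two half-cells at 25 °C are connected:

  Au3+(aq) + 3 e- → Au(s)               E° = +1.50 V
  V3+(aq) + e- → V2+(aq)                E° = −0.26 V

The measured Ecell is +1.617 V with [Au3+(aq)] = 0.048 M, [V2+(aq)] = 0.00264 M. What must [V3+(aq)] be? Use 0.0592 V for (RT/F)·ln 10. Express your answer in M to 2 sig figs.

Au³⁺/Au is the cathode (higher E°); E°cell = +1.50 − (−0.26) = +1.76 V with n = 3.
Since E = E° − (0.0592/n)·log Q, log Q = n(E° − E)/0.0592 = 7.247.
The balanced reaction is Au3+(aq) + 3 V2+(aq) → Au(s) + 3 V3+(aq), so Q = [V3+(aq)]^3 / ([Au3+(aq)]·[V2+(aq)]^3).
Solving for the unknown gives log [V3+(aq)] = −0.602, so [V3+(aq)] ≈ 0.25 M.

0.25 M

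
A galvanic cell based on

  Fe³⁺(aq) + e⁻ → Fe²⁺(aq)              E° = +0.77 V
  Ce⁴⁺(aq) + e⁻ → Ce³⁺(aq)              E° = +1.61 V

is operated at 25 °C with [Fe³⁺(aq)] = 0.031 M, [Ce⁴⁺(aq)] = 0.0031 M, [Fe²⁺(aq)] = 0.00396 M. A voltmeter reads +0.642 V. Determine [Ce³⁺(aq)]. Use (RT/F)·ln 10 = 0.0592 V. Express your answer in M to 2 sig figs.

0.88 M

The Ce⁴⁺/Ce³⁺ couple has the larger reduction potential, so it is the cathode: E°cell = +1.61 − (+0.77) = +0.84 V and n = 1.
From the Nernst equation, log Q = n(E° − E)/0.0592 = 1·(+0.84 − (+0.642))/0.0592 = 3.345.
The balanced reaction is Ce⁴⁺(aq) + Fe²⁺(aq) → Ce³⁺(aq) + Fe³⁺(aq), so Q = ([Ce³⁺(aq)]·[Fe³⁺(aq)]) / ([Ce⁴⁺(aq)]·[Fe²⁺(aq)]).
Isolating [Ce³⁺(aq)] in Q = 10^{3.345} yields log [Ce³⁺(aq)] = −0.057, i.e. 0.88 M.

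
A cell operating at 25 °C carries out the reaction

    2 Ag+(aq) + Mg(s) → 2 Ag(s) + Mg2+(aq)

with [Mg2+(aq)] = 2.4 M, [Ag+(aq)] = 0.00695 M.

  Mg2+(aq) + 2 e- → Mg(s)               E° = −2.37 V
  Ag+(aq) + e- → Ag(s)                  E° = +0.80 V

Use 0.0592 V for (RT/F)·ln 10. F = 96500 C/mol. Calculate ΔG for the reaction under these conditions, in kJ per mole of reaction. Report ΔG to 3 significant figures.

−585 kJ/mol

With Ag⁺/Ag reduced at the cathode, E°cell = +0.80 − (−2.37) = +3.17 V and n = 2.
Here Q = [Mg2+(aq)] / [Ag+(aq)]^2 = 4.97×10^4 (log Q = 4.696), giving E = +3.17 − (0.0592/2)·(4.696) = +3.0310 V.
ΔG = −nFE = −(2)(96500)(+3.0310) J/mol = −585 kJ/mol.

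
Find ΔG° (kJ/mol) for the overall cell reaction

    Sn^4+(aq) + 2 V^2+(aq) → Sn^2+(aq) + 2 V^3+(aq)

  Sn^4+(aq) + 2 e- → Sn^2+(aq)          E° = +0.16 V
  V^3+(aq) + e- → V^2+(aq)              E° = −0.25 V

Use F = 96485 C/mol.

In the reaction as written Sn^4+(aq) is reduced, so the Sn⁴⁺/Sn²⁺ couple is the cathode and V³⁺/V²⁺ is the anode.
E°cell = +0.16 − (−0.25) = +0.41 V; balancing electrons gives n = 2.
ΔG° = −nFE°cell = −(2)(96485)(+0.41) J/mol = −79.1 kJ/mol.

−79.1 kJ/mol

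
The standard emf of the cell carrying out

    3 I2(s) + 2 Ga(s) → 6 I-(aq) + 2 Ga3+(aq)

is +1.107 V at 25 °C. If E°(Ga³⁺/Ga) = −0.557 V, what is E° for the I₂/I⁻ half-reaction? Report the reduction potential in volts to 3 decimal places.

+0.550 V

In the reaction as written the I₂/I⁻ couple is reduced (cathode) and Ga³⁺/Ga is oxidized (anode), so E°cell = E°(I₂/I⁻) − E°(Ga³⁺/Ga).
E°(I₂/I⁻) = E°cell + E°(anode) = +1.107 + (−0.557) = +0.550 V.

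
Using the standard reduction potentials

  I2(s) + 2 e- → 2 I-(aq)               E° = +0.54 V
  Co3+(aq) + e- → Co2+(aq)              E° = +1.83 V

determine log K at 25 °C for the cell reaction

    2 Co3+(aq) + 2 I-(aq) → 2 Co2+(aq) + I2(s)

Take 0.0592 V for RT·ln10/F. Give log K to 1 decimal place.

The Co³⁺/Co²⁺ couple is reduced (cathode); E°cell = +1.83 − (+0.54) = +1.29 V with n = 2.
At equilibrium E = 0, so log K = nE°cell / 0.0592 = (2)(+1.29) / 0.0592 = 43.6.

log K = 43.6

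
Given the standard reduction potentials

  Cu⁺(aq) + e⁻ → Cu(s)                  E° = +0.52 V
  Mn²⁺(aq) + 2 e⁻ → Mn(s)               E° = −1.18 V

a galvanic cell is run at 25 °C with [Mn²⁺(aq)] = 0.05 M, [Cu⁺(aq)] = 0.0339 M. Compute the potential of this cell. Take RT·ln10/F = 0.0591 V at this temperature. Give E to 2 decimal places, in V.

+1.65 V

The Cu⁺/Cu couple has the more positive E°, so it is the cathode; Mn²⁺/Mn is the anode.
E°cell = +0.52 − (−1.18) = +1.70 V, with n = 2 electrons transferred.
The balanced reaction is 2 Cu⁺(aq) + Mn(s) → 2 Cu(s) + Mn²⁺(aq), so Q = [Mn²⁺(aq)] / [Cu⁺(aq)]^2 = 43.5 and log Q = 1.639.
By the Nernst equation, E = +1.70 − (0.0591/2)·(1.639) = +1.65 V.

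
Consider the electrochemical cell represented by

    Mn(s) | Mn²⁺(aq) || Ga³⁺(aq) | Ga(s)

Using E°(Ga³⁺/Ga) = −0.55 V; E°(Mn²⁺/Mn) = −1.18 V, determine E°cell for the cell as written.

+0.63 V

By convention the left-hand electrode in cell notation is the anode (oxidation) and the right-hand electrode is the cathode (reduction).
E°cell = E°(right) − E°(left) = −0.55 − (−1.18) = +0.63 V.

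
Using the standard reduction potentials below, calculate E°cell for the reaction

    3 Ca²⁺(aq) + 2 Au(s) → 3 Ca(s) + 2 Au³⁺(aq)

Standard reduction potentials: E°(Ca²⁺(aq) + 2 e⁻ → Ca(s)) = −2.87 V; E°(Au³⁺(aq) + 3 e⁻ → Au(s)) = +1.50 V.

In the reaction as written, Ca²⁺(aq) is reduced (cathode) and Au³⁺(aq) is produced by oxidation at the anode.
E°cell = E°(cathode) − E°(anode) = −2.87 − (+1.50) = −4.37 V.

−4.37 V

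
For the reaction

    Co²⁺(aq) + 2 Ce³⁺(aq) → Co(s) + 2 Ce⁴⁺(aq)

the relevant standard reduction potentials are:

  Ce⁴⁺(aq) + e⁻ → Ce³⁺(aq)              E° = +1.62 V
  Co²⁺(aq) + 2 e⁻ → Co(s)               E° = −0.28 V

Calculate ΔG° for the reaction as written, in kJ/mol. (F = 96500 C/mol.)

+367 kJ/mol

In the reaction as written Co²⁺(aq) is reduced, so the Co²⁺/Co couple is the cathode and Ce⁴⁺/Ce³⁺ is the anode.
E°cell = −0.28 − (+1.62) = −1.90 V; balancing electrons gives n = 2.
ΔG° = −nFE°cell = −(2)(96500)(−1.90) J/mol = +367 kJ/mol.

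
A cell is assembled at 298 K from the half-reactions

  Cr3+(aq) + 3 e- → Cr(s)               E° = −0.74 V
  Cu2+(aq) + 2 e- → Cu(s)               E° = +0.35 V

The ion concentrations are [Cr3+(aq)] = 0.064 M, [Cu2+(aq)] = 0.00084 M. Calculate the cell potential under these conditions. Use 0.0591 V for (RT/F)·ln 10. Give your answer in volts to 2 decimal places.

The Cu²⁺/Cu couple has the more positive E°, so it is the cathode; Cr³⁺/Cr is the anode.
E°cell = +0.35 − (−0.74) = +1.09 V, with n = 6 electrons transferred.
For the overall reaction 3 Cu2+(aq) + 2 Cr(s) → 3 Cu(s) + 2 Cr3+(aq), Q = [Cr3+(aq)]^2 / [Cu2+(aq)]^3 = 6.91×10^6, giving log Q = 6.840.
E = E° − (0.0591/n)·log Q = +1.09 − (0.0591/6)(6.840) = +1.02 V.

+1.02 V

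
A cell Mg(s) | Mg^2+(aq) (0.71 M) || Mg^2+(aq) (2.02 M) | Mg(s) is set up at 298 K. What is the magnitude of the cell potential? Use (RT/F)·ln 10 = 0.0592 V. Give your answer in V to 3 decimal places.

0.013 V

For a concentration cell E°cell = 0, since both electrodes use the same couple.
The compartment with the higher Mg^2+(aq) concentration (2.02 M) acts as the cathode; ions are reduced there and produced at the dilute (0.71 M) anode.
With n = 2, Ecell = −(0.0592/2)·log([dilute]/[conc]) = −(0.0592/2)·log(0.71/2.02) = +0.013 V.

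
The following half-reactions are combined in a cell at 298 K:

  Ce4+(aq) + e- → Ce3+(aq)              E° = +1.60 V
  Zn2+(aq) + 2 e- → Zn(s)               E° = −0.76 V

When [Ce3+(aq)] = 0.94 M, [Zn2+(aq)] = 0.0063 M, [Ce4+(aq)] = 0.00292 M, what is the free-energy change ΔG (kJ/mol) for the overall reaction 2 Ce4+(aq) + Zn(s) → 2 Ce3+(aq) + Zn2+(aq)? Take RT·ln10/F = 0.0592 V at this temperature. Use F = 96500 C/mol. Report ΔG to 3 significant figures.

E°cell = +1.60 − (−0.76) = +2.36 V; the balanced reaction transfers n = 2 electrons.
Q = ([Ce3+(aq)]^2·[Zn2+(aq)]) / [Ce4+(aq)]^2 = 653, so log Q = 2.815 and E = +2.36 − (0.0592/2)(2.815) = +2.2767 V.
Then ΔG = −nFE = −2 × 96500 × +2.2767 J/mol = −439 kJ/mol.

−439 kJ/mol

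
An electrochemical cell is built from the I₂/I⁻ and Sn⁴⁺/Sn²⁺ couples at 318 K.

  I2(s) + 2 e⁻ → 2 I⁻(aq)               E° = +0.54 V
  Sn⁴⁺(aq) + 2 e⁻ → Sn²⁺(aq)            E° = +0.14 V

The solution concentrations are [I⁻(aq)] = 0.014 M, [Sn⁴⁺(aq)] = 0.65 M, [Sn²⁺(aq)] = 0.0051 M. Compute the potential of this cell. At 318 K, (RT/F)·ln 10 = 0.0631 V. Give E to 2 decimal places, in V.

Since E°(I₂/I⁻) > E°(Sn⁴⁺/Sn²⁺), I₂/I⁻ serves as the cathode.
E°cell = E°cat − E°an = +0.54 − (+0.14) = +0.40 V; n = 2.
The balanced reaction is I2(s) + Sn²⁺(aq) → 2 I⁻(aq) + Sn⁴⁺(aq), so Q = ([I⁻(aq)]^2·[Sn⁴⁺(aq)]) / [Sn²⁺(aq)] = 0.025 and log Q = −1.602.
E = E° − (0.0631/n)·log Q = +0.40 − (0.0631/2)(−1.602) = +0.45 V.

+0.45 V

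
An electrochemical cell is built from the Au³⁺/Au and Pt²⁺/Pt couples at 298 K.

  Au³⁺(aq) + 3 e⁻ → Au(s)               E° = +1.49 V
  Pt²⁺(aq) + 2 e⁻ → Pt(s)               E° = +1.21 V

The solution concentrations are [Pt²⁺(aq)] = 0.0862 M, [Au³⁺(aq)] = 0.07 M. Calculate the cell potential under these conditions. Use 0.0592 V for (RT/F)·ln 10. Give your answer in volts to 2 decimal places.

The Au³⁺/Au couple has the more positive E°, so it is the cathode; Pt²⁺/Pt is the anode.
E°cell = +1.49 − (+1.21) = +0.28 V, with n = 6 electrons transferred.
The balanced reaction is 2 Au³⁺(aq) + 3 Pt(s) → 2 Au(s) + 3 Pt²⁺(aq), so Q = [Pt²⁺(aq)]^3 / [Au³⁺(aq)]^2 = 0.131 and log Q = −0.884.
By the Nernst equation, E = +0.28 − (0.0592/6)·(−0.884) = +0.29 V.

+0.29 V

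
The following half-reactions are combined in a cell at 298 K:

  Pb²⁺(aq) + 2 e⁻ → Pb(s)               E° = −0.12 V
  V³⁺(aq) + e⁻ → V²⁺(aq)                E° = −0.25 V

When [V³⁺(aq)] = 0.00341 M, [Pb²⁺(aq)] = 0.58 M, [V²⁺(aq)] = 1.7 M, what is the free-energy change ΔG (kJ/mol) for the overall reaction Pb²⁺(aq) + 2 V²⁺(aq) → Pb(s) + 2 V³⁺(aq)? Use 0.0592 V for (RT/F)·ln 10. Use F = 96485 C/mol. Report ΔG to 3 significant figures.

−54.6 kJ/mol

With Pb²⁺/Pb reduced at the cathode, E°cell = −0.12 − (−0.25) = +0.13 V and n = 2.
The reaction quotient is [V³⁺(aq)]^2 / ([Pb²⁺(aq)]·[V²⁺(aq)]^2) = 6.94×10^−6; by Nernst, E = +0.13 − (0.0592/2)(−5.159) = +0.2827 V.
Finally ΔG = −nFE = −(2)(96485 C/mol)(+0.2827 V) = −54.6 kJ/mol.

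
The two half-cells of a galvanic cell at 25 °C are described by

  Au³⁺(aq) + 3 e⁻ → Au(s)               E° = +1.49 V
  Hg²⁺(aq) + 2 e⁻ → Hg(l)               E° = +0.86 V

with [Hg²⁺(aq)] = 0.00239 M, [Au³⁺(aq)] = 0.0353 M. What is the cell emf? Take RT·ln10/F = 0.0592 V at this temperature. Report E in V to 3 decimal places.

+0.679 V

Since E°(Au³⁺/Au) > E°(Hg²⁺/Hg), Au³⁺/Au serves as the cathode.
E°cell = E°cat − E°an = +1.49 − (+0.86) = +0.63 V; n = 6.
The balanced reaction is 2 Au³⁺(aq) + 3 Hg(l) → 2 Au(s) + 3 Hg²⁺(aq), so Q = [Hg²⁺(aq)]^3 / [Au³⁺(aq)]^2 = 1.1×10^−5 and log Q = −4.960.
Applying E = E° − (RT ln10/nF)·log Q gives +0.63 − (0.0592/6)(−4.960) = +0.679 V.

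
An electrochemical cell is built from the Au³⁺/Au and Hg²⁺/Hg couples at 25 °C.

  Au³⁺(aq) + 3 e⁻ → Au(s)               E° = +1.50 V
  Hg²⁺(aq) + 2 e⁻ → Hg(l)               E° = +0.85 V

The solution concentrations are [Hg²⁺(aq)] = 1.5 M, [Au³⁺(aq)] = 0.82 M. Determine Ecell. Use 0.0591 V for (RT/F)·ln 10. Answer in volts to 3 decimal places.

+0.643 V

Au³⁺/Au is reduced (cathode, E° = +1.50 V) and Hg²⁺/Hg is oxidized (anode).
E°cell = E°cat − E°an = +1.50 − (+0.85) = +0.65 V; n = 6.
Balancing gives 2 Au³⁺(aq) + 3 Hg(l) → 2 Au(s) + 3 Hg²⁺(aq); hence Q = [Hg²⁺(aq)]^3 / [Au³⁺(aq)]^2 = 5.02 (log Q = 0.701).
By the Nernst equation, E = +0.65 − (0.0591/6)·(0.701) = +0.643 V.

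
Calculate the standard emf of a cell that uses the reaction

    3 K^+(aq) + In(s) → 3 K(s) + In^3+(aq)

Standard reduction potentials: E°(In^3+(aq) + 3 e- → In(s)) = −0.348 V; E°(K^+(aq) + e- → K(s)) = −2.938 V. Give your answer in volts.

K^+(aq) gains electrons, so the K⁺/K couple is the cathode; the In³⁺/In couple is the anode.
E°cell = E°(cathode) − E°(anode) = −2.938 − (−0.348) = −2.590 V.

−2.590 V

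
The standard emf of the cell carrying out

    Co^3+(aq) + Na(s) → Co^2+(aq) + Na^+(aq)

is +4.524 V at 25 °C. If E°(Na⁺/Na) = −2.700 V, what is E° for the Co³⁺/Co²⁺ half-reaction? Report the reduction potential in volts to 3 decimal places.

In the reaction as written the Co³⁺/Co²⁺ couple is reduced (cathode) and Na⁺/Na is oxidized (anode), so E°cell = E°(Co³⁺/Co²⁺) − E°(Na⁺/Na).
E°(Co³⁺/Co²⁺) = E°cell + E°(anode) = +4.524 + (−2.700) = +1.824 V.

+1.824 V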